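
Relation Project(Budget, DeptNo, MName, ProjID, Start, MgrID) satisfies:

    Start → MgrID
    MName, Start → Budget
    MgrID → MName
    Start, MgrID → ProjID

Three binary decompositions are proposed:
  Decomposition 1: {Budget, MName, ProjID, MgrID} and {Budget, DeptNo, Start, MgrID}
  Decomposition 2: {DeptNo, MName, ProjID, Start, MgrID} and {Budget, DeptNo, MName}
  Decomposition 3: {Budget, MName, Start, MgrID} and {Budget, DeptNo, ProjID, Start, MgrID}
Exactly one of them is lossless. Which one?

Decomposition 3

Decomposition 1: common = {Budget, MgrID}, closure = {Budget, MName, MgrID} → lossy.
Decomposition 2: common = {DeptNo, MName}, closure = {DeptNo, MName} → lossy.
Decomposition 3: common = {Budget, Start, MgrID}, closure = {Budget, MName, ProjID, Start, MgrID} → lossless.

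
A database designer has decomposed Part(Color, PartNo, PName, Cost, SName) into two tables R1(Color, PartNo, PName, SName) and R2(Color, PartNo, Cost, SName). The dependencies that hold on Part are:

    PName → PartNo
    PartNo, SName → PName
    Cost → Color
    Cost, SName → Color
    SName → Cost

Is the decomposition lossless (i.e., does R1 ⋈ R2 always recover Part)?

Yes

Common attributes: R1 ∩ R2 = {Color, PartNo, SName}.
Closure of {Color, PartNo, SName}: PartNo, SName → PName applies, adding PName; SName → Cost applies, adding Cost. So (Color, PartNo, SName)⁺ = {Color, PartNo, PName, Cost, SName}.
This closure contains every attribute of R1, so R1 ∩ R2 → R1. The join is lossless.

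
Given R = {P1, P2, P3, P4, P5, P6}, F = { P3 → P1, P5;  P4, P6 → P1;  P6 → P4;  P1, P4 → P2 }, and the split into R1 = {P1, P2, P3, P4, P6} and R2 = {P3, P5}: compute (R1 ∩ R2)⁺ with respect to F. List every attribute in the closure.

P1, P3, P5

R1 ∩ R2 = {P3}.
P3 → P1, P5 applies, adding P1, P5
Closure: {P1, P3, P5}.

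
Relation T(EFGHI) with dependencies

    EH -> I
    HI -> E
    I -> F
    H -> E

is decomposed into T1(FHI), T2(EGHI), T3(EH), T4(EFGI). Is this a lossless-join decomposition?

Yes

Chase test. Columns are EFGHI; row i has aⱼ where attribute j ∈ Ti, else bᵢⱼ.
Initial tableau (one row per fragment):
  row 1: b11 a2 b13 a4 a5
  row 2: a1 b22 a3 a4 a5
  row 3: a1 b32 b33 a4 b35
  row 4: a1 a2 a3 b44 a5
Rows 2 and 3 agree on EH; apply EH→I and equate their I entries.
Rows 1 and 2 agree on HI; apply HI→E and equate their E entries.
Rows 1 and 2 agree on I; apply I→F and equate their F entries.
Rows 1 and 3 agree on I; apply I→F and equate their F entries.
Row 2 is now all distinguished symbols — the join is lossless.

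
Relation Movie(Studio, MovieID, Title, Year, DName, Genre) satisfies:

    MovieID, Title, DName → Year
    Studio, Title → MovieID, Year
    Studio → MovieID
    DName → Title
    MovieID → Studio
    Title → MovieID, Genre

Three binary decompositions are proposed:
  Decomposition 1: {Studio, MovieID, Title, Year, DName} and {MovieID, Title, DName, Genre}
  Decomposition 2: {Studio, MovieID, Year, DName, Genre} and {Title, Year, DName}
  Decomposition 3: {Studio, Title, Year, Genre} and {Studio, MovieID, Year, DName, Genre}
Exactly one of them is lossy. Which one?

Decomposition 1: common = {MovieID, Title, DName}, closure = {Studio, MovieID, Title, Year, DName, Genre} → lossless.
Decomposition 2: common = {Year, DName}, closure = {Studio, MovieID, Title, Year, DName, Genre} → lossless.
Decomposition 3: common = {Studio, Year, Genre}, closure = {Studio, MovieID, Year, Genre} → lossy.

Decomposition 3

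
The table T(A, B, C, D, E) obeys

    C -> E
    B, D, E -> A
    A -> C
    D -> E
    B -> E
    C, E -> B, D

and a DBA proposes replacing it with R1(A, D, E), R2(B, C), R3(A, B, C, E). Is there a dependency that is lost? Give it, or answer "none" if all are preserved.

Check B, D, E → A: no single fragment contains all of {A, B, D, E}, and the restricted closure of {B, D, E} across the fragments never reaches {A}.
C → E is preserved.
A → C is preserved.
D → E is preserved.
B → E is preserved.
C, E → B, D is preserved.

B, D, E -> A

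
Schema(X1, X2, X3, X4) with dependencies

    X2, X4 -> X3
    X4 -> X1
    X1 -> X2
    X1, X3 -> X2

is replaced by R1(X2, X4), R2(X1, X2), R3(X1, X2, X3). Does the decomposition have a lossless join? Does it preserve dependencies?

Lossless test (chase): applying each FD to every pair of rows produces no changes in the tableau, so no row becomes fully distinguished — the join is lossy.
Dependency preservation: the restricted closure of {X2, X4} across the fragments never reaches {X3}, so X2, X4 → X3 cannot be enforced without a join — not preserved.

lossy and not dependency-preserving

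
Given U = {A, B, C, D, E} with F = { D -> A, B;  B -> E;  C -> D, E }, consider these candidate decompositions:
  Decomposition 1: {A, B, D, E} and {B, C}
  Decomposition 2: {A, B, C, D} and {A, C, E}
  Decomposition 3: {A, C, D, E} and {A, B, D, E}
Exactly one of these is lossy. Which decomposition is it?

Decomposition 1: common = {B}, closure = {B, E} → lossy.
Decomposition 2: common = {A, C}, closure = {A, B, C, D, E} → lossless.
Decomposition 3: common = {A, D, E}, closure = {A, B, D, E} → lossless.

Decomposition 1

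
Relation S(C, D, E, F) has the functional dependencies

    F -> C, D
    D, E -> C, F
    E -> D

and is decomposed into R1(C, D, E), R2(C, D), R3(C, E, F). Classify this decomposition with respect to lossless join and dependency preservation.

Lossless test (chase): Rows 1 and 3 agree on E; apply E→D and equate their D entries. Rows 1 and 3 agree on D, E; apply D, E→C, F and equate their C, F entries. Row 1 is now all distinguished symbols — the join is lossless.
Dependency preservation: the restricted closure of {F} across the fragments never reaches {C, D}, so F → C, D cannot be enforced without a join — not preserved.

lossless but not dependency-preserving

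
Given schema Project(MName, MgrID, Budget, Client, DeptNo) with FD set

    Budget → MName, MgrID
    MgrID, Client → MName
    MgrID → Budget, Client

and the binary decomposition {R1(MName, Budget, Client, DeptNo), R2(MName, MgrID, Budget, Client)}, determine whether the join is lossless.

Common attributes: R1 ∩ R2 = {MName, Budget, Client}.
Closure of {MName, Budget, Client}: Budget → MName, MgrID applies, adding MgrID. So (MName, Budget, Client)⁺ = {MName, MgrID, Budget, Client}.
This closure contains every attribute of R2, so R1 ∩ R2 → R2. The join is lossless.

Yes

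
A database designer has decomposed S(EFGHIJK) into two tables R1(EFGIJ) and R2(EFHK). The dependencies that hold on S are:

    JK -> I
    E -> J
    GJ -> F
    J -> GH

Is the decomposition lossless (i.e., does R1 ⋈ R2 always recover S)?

No

Common attributes: R1 ∩ R2 = {EF}.
Closure of {EF}: E → J applies, adding J; J → GH applies, adding GH. So (EF)⁺ = {EFGHJ}.
The closure contains neither all of R1 = {EFGIJ} nor all of R2 = {EFHK}, so the common attributes are not a superkey of either fragment. The join is lossy.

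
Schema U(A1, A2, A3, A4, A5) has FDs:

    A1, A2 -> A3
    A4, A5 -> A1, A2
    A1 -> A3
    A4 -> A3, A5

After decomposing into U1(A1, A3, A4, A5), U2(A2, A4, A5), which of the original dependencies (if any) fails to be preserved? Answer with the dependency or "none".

A1, A2 → A3: restricted closure across fragments reaches A3.
A4, A5 → A1, A2: restricted closure across fragments reaches A1, A2.
A1 → A3 lies within U1.
A4 → A3, A5 lies within U1.
Every dependency is enforceable on the fragments, so the decomposition is dependency-preserving.

none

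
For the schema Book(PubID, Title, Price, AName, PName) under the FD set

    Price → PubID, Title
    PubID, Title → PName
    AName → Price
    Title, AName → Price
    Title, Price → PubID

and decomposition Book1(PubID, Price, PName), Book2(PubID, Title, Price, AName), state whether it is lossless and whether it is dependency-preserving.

Lossless test: (PubID, Price)⁺ = {PubID, Title, Price, PName}, which contains all of one fragment — lossless.
Dependency preservation: the restricted closure of {PubID, Title} across the fragments never reaches {PName}, so PubID, Title → PName cannot be enforced without a join — not preserved.

lossless but not dependency-preserving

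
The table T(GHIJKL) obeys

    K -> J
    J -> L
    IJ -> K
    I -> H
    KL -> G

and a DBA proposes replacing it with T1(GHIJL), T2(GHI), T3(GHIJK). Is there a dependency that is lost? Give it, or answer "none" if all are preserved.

K → J lies within T3.
J → L lies within T1.
IJ → K lies within T3.
I → H lies within T1.
KL → G: restricted closure across fragments reaches G.
Every dependency is enforceable on the fragments, so the decomposition is dependency-preserving.

none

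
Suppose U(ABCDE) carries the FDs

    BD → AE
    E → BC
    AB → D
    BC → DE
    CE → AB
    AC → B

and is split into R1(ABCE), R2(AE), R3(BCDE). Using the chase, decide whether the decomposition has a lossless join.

Yes

Chase test. Columns are ABCDE; row i has aⱼ where attribute j ∈ Ri, else bᵢⱼ.
Initial tableau (one row per fragment):
  row 1: a1 a2 a3 b14 a5
  row 2: a1 b22 b23 b24 a5
  row 3: b31 a2 a3 a4 a5
Rows 1 and 2 agree on E; apply E→BC and equate their BC entries.
Rows 1 and 2 agree on AB; apply AB→D and equate their D entries.
Rows 1 and 3 agree on BC; apply BC→DE and equate their DE entries.
Rows 1 and 3 agree on CE; apply CE→AB and equate their AB entries.
Row 1 is now all distinguished symbols — the join is lossless.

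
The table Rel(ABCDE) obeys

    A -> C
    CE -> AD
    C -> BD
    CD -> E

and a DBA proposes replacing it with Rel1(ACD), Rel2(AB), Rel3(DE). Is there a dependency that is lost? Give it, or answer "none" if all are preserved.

Check CD → E: no single fragment contains all of {CDE}, and the restricted closure of {CD} across the fragments never reaches {E}.
A → C is preserved.
CE → AD is preserved.
C → BD is preserved.

CD -> E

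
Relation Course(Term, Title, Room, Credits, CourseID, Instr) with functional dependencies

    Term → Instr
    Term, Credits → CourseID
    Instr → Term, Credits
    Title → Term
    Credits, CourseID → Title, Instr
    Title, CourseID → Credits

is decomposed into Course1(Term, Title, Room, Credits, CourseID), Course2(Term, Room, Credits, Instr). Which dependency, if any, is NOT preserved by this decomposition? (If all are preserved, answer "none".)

Term → Instr lies within Course2.
Term, Credits → CourseID lies within Course1.
Instr → Term, Credits lies within Course2.
Title → Term lies within Course1.
Credits, CourseID → Title, Instr: restricted closure across fragments reaches Title, Instr.
Title, CourseID → Credits lies within Course1.
Every dependency is enforceable on the fragments, so the decomposition is dependency-preserving.

none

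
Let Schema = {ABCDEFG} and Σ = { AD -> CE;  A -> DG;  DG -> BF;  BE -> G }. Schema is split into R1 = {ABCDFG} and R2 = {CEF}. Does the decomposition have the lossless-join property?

No

Common attributes: R1 ∩ R2 = {CF}.
No dependency enlarges {CF}, so (CF)⁺ = {CF}.
The closure contains neither all of R1 = {ABCDFG} nor all of R2 = {CEF}, so the common attributes are not a superkey of either fragment. The join is lossy.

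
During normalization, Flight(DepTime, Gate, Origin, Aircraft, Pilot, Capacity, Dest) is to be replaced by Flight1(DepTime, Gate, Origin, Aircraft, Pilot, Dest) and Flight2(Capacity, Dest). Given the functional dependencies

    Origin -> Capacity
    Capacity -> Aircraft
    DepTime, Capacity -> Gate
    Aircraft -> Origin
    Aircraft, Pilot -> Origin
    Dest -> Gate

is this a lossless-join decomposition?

No

Common attributes: Flight1 ∩ Flight2 = {Dest}.
Closure of {Dest}: Dest → Gate applies, adding Gate. So (Dest)⁺ = {Gate, Dest}.
The closure contains neither all of Flight1 = {DepTime, Gate, Origin, Aircraft, Pilot, Dest} nor all of Flight2 = {Capacity, Dest}, so the common attributes are not a superkey of either fragment. The join is lossy.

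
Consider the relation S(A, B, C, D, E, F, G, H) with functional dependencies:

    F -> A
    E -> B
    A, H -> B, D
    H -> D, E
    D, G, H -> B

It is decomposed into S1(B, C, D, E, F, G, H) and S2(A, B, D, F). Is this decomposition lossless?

Yes

Common attributes: S1 ∩ S2 = {B, D, F}.
Closure of {B, D, F}: F → A applies, adding A. So (B, D, F)⁺ = {A, B, D, F}.
This closure contains every attribute of S2, so S1 ∩ S2 → S2. The join is lossless.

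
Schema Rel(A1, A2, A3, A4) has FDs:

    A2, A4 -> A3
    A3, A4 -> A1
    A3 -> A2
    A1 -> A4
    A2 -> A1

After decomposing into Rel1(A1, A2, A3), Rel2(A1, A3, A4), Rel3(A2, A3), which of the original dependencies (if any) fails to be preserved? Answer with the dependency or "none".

none

A2, A4 → A3: restricted closure across fragments reaches A3.
A3, A4 → A1 lies within Rel2.
A3 → A2 lies within Rel1.
A1 → A4 lies within Rel2.
A2 → A1 lies within Rel1.
Every dependency is enforceable on the fragments, so the decomposition is dependency-preserving.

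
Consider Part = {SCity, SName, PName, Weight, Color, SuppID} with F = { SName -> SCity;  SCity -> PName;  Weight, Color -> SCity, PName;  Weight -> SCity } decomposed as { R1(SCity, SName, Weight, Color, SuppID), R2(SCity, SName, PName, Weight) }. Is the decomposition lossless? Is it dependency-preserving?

lossless and dependency-preserving

Lossless test: (SCity, SName, Weight)⁺ = {SCity, SName, PName, Weight}, which contains all of one fragment — lossless.
Dependency preservation: Weight, Color → SCity, PName is not contained in any single fragment, but the restricted closure of its left-hand side across the fragments still reaches the right-hand side; the remaining FDs each lie inside some fragment. All dependencies are preserved.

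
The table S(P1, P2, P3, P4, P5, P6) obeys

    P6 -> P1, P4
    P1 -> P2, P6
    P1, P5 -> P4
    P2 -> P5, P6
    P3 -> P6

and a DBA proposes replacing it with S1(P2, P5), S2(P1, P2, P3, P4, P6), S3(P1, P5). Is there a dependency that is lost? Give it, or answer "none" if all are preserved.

P6 → P1, P4 lies within S2.
P1 → P2, P6 lies within S2.
P1, P5 → P4: restricted closure across fragments reaches P4.
P2 → P5, P6: restricted closure across fragments reaches P5, P6.
P3 → P6 lies within S2.
Every dependency is enforceable on the fragments, so the decomposition is dependency-preserving.

none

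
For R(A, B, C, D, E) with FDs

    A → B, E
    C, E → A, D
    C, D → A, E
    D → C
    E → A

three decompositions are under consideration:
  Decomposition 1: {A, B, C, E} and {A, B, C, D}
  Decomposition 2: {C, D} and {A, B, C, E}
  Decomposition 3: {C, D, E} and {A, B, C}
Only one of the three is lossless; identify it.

Decomposition 1

Decomposition 1: common = {A, B, C}, closure = {A, B, C, D, E} → lossless.
Decomposition 2: common = {C}, closure = {C} → lossy.
Decomposition 3: common = {C}, closure = {C} → lossy.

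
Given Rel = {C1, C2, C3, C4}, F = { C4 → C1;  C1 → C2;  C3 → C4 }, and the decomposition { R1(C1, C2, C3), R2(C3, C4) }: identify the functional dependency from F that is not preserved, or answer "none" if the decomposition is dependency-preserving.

C4 → C1

Check C4 → C1: no single fragment contains all of {C1, C4}, and the restricted closure of {C4} across the fragments never reaches {C1}.
C1 → C2 is preserved.
C3 → C4 is preserved.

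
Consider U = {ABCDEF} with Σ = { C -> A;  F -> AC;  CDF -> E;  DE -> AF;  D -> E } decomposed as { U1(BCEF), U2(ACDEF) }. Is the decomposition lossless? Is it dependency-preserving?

lossy but dependency-preserving

Lossless test: (CEF)⁺ = {ACEF}, which is a superkey of neither fragment — lossy.
Dependency preservation: every FD's attributes lie within a single fragment, so each can be enforced locally — preserved.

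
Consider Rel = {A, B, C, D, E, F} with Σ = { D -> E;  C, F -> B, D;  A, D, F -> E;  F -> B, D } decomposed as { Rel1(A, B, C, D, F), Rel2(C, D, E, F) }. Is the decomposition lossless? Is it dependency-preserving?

Lossless test: (C, D, F)⁺ = {B, C, D, E, F}, which contains all of one fragment — lossless.
Dependency preservation: A, D, F → E is not contained in any single fragment, but the restricted closure of its left-hand side across the fragments still reaches the right-hand side; the remaining FDs each lie inside some fragment. All dependencies are preserved.

lossless and dependency-preserving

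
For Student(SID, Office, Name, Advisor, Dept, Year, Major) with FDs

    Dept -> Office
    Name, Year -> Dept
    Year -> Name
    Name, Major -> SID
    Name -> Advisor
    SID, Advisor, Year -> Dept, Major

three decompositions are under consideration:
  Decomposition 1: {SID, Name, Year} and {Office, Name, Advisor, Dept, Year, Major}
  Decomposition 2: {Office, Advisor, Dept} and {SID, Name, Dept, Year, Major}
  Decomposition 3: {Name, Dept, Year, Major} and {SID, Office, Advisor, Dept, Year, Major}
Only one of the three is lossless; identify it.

Decomposition 1: common = {Name, Year}, closure = {Office, Name, Advisor, Dept, Year} → lossy.
Decomposition 2: common = {Dept}, closure = {Office, Dept} → lossy.
Decomposition 3: common = {Dept, Year, Major}, closure = {SID, Office, Name, Advisor, Dept, Year, Major} → lossless.

Decomposition 3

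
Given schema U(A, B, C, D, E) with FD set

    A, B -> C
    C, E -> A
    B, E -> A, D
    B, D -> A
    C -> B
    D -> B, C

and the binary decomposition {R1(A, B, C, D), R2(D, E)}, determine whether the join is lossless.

Yes

Common attributes: R1 ∩ R2 = {D}.
Closure of {D}: D → B, C applies, adding B, C; B, D → A applies, adding A. So (D)⁺ = {A, B, C, D}.
This closure contains every attribute of R1, so R1 ∩ R2 → R1. The join is lossless.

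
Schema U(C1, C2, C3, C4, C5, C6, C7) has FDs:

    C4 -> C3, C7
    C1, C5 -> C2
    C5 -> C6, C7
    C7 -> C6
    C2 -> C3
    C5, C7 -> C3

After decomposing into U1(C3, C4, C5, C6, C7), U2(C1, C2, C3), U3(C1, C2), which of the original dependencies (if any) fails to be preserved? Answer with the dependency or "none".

Check C1, C5 → C2: no single fragment contains all of {C1, C2, C5}, and the restricted closure of {C1, C5} across the fragments never reaches {C2}.
C4 → C3, C7 is preserved.
C5 → C6, C7 is preserved.
C7 → C6 is preserved.
C2 → C3 is preserved.
C5, C7 → C3 is preserved.

C1, C5 -> C2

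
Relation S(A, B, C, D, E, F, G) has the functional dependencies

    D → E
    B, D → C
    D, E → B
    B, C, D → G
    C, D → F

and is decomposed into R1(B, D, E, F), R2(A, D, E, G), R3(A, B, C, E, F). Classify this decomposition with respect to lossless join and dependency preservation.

Lossless test (chase): Rows 1 and 2 agree on D, E; apply D, E→B and equate their B entries. Rows 1 and 2 agree on B, D; apply B, D→C and equate their C entries. Rows 1 and 2 agree on B, C, D; apply B, C, D→G and equate their G entries. Rows 1 and 2 agree on C, D; apply C, D→F and equate their F entries. No row becomes fully distinguished — the join is lossy.
Dependency preservation: the restricted closure of {B, D} across the fragments never reaches {C}, so B, D → C cannot be enforced without a join — not preserved.

lossy and not dependency-preserving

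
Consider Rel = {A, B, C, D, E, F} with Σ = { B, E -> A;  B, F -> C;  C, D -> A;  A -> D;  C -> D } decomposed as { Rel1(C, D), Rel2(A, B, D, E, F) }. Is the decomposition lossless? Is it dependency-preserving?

lossy and not dependency-preserving

Lossless test: (D)⁺ = {D}, which is a superkey of neither fragment — lossy.
Dependency preservation: the restricted closure of {B, F} across the fragments never reaches {C}, so B, F → C cannot be enforced without a join — not preserved.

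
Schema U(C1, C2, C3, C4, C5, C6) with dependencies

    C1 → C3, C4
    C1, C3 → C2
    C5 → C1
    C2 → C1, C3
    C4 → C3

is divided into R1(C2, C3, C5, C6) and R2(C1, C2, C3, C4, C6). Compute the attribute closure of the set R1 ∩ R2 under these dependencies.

R1 ∩ R2 = {C2, C3, C6}.
C2 → C1, C3 applies, adding C1
C1 → C3, C4 applies, adding C4
Closure: {C1, C2, C3, C4, C6}.

C1, C2, C3, C4, C6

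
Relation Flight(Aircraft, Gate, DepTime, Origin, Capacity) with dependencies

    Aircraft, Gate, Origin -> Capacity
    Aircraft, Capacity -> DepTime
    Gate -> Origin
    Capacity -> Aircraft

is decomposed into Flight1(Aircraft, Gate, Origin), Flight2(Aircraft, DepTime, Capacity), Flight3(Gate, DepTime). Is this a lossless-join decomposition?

No

Chase test. Columns are Aircraft, Gate, DepTime, Origin, Capacity; row i has aⱼ where attribute j ∈ Flighti, else bᵢⱼ.
Initial tableau (one row per fragment):
  row 1: a1 a2 b13 a4 b15
  row 2: a1 b22 a3 b24 a5
  row 3: b31 a2 a3 b34 b35
Rows 1 and 3 agree on Gate; apply Gate→Origin and equate their Origin entries.
No row becomes fully distinguished — the join is lossy.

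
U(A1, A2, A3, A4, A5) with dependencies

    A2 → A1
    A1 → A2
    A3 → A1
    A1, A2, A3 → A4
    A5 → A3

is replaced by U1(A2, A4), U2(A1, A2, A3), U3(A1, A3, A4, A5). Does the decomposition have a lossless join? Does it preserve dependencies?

lossless and dependency-preserving

Lossless test (chase): Rows 1 and 2 agree on A2; apply A2→A1 and equate their A1 entries. Rows 1 and 3 agree on A1; apply A1→A2 and equate their A2 entries. Rows 2 and 3 agree on A1, A2, A3; apply A1, A2, A3→A4 and equate their A4 entries. Row 3 is now all distinguished symbols — the join is lossless.
Dependency preservation: A1, A2, A3 → A4 is not contained in any single fragment, but the restricted closure of its left-hand side across the fragments still reaches the right-hand side; the remaining FDs each lie inside some fragment. All dependencies are preserved.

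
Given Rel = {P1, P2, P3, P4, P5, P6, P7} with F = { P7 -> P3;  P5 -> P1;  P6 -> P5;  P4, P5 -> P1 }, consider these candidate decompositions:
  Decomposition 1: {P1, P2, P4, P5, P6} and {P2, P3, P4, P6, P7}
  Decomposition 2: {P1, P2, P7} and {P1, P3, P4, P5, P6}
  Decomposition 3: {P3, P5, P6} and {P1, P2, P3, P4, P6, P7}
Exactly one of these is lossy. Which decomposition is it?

Decomposition 2

Decomposition 1: common = {P2, P4, P6}, closure = {P1, P2, P4, P5, P6} → lossless.
Decomposition 2: common = {P1}, closure = {P1} → lossy.
Decomposition 3: common = {P3, P6}, closure = {P1, P3, P5, P6} → lossless.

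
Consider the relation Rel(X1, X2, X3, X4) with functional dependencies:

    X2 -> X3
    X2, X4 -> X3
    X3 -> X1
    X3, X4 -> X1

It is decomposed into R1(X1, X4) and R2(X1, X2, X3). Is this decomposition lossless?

No

Common attributes: R1 ∩ R2 = {X1}.
No dependency enlarges {X1}, so (X1)⁺ = {X1}.
The closure contains neither all of R1 = {X1, X4} nor all of R2 = {X1, X2, X3}, so the common attributes are not a superkey of either fragment. The join is lossy.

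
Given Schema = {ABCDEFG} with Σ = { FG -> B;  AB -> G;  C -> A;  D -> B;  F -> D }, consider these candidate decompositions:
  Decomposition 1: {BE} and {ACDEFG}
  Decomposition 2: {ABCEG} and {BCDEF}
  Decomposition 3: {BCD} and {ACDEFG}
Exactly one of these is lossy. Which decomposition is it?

Decomposition 1: common = {E}, closure = {E} → lossy.
Decomposition 2: common = {BCE}, closure = {ABCEG} → lossless.
Decomposition 3: common = {CD}, closure = {ABCDG} → lossless.

Decomposition 1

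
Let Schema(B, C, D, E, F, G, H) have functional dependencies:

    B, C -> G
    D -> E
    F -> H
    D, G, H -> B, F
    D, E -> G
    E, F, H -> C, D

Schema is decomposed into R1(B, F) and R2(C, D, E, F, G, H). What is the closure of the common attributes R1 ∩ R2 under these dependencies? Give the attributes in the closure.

R1 ∩ R2 = {F}.
F → H applies, adding H
Closure: {F, H}.

F, H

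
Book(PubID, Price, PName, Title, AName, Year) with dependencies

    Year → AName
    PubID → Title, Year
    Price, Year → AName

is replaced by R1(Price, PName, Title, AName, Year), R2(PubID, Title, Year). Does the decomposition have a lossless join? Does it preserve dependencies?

lossy but dependency-preserving

Lossless test: (Title, Year)⁺ = {Title, AName, Year}, which is a superkey of neither fragment — lossy.
Dependency preservation: every FD's attributes lie within a single fragment, so each can be enforced locally — preserved.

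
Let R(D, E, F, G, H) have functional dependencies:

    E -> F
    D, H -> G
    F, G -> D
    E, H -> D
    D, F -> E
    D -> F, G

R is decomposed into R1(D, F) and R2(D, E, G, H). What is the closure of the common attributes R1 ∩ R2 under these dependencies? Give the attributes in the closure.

R1 ∩ R2 = {D}.
D → F, G applies, adding F, G
D, F → E applies, adding E
Closure: {D, E, F, G}.

D, E, F, G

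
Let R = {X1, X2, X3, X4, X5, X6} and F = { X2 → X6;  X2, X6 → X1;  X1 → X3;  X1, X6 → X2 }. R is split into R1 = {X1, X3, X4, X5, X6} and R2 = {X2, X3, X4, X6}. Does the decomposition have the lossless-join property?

Common attributes: R1 ∩ R2 = {X3, X4, X6}.
No dependency enlarges {X3, X4, X6}, so (X3, X4, X6)⁺ = {X3, X4, X6}.
The closure contains neither all of R1 = {X1, X3, X4, X5, X6} nor all of R2 = {X2, X3, X4, X6}, so the common attributes are not a superkey of either fragment. The join is lossy.

No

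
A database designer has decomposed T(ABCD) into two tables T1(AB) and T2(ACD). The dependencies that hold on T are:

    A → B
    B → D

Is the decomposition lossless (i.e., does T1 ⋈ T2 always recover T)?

Common attributes: T1 ∩ T2 = {A}.
Closure of {A}: A → B applies, adding B; B → D applies, adding D. So (A)⁺ = {ABD}.
This closure contains every attribute of T1, so T1 ∩ T2 → T1. The join is lossless.

Yes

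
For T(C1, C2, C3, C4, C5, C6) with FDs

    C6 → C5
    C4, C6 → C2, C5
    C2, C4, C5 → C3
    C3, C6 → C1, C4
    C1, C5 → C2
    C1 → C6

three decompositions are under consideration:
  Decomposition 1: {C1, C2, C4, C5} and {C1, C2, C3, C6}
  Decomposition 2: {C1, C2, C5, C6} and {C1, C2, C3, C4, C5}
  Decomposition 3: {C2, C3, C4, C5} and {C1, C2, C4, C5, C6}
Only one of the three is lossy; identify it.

Decomposition 1

Decomposition 1: common = {C1, C2}, closure = {C1, C2, C5, C6} → lossy.
Decomposition 2: common = {C1, C2, C5}, closure = {C1, C2, C5, C6} → lossless.
Decomposition 3: common = {C2, C4, C5}, closure = {C2, C3, C4, C5} → lossless.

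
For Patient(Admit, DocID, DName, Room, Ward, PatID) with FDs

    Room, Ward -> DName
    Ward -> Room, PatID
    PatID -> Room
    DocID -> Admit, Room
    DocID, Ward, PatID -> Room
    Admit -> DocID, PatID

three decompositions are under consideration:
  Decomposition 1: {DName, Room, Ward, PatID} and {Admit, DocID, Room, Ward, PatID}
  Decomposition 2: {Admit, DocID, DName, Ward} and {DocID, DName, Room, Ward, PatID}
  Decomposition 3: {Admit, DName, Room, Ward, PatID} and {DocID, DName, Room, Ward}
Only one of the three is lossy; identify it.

Decomposition 3

Decomposition 1: common = {Room, Ward, PatID}, closure = {DName, Room, Ward, PatID} → lossless.
Decomposition 2: common = {DocID, DName, Ward}, closure = {Admit, DocID, DName, Room, Ward, PatID} → lossless.
Decomposition 3: common = {DName, Room, Ward}, closure = {DName, Room, Ward, PatID} → lossy.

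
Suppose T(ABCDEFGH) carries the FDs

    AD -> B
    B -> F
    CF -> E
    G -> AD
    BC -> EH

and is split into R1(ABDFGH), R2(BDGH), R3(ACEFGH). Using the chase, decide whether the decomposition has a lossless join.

Yes

Chase test. Columns are ABCDEFGH; row i has aⱼ where attribute j ∈ Ri, else bᵢⱼ.
Initial tableau (one row per fragment):
  row 1: a1 a2 b13 a4 b15 a6 a7 a8
  row 2: b21 a2 b23 a4 b25 b26 a7 a8
  row 3: a1 b32 a3 b34 a5 a6 a7 a8
Rows 1 and 2 agree on B; apply B→F and equate their F entries.
Rows 1 and 2 agree on G; apply G→AD and equate their AD entries.
Rows 1 and 3 agree on G; apply G→AD and equate their AD entries.
Rows 1 and 3 agree on AD; apply AD→B and equate their B entries.
Row 3 is now all distinguished symbols — the join is lossless.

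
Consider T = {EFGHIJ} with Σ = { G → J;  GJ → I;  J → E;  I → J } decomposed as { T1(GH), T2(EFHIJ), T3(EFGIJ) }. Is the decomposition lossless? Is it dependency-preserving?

lossy but dependency-preserving

Lossless test (chase): Rows 1 and 3 agree on G; apply G→J and equate their J entries. Rows 1 and 3 agree on GJ; apply GJ→I and equate their I entries. Rows 1 and 2 agree on J; apply J→E and equate their E entries. No row becomes fully distinguished — the join is lossy.
Dependency preservation: every FD's attributes lie within a single fragment, so each can be enforced locally — preserved.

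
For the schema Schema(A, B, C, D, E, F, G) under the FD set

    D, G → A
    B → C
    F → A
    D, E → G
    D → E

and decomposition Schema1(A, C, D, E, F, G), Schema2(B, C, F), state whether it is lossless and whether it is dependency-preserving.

Lossless test: (C, F)⁺ = {A, C, F}, which is a superkey of neither fragment — lossy.
Dependency preservation: every FD's attributes lie within a single fragment, so each can be enforced locally — preserved.

lossy but dependency-preserving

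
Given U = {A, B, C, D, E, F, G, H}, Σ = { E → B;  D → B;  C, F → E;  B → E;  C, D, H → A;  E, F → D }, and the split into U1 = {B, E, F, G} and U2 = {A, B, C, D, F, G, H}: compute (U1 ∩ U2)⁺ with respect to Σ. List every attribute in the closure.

B, D, E, F, G

U1 ∩ U2 = {B, F, G}.
B → E applies, adding E
E, F → D applies, adding D
Closure: {B, D, E, F, G}.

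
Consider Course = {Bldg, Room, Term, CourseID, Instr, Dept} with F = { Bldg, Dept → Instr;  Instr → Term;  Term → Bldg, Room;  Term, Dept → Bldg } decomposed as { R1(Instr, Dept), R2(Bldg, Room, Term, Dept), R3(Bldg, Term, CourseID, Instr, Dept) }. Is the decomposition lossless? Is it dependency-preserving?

lossless and dependency-preserving

Lossless test (chase): Rows 2 and 3 agree on Bldg, Dept; apply Bldg, Dept→Instr and equate their Instr entries. Rows 1 and 2 agree on Instr; apply Instr→Term and equate their Term entries. Rows 1 and 2 agree on Term; apply Term→Bldg, Room and equate their Bldg, Room entries. Rows 1 and 3 agree on Term; apply Term→Bldg, Room and equate their Bldg, Room entries. Row 3 is now all distinguished symbols — the join is lossless.
Dependency preservation: every FD's attributes lie within a single fragment, so each can be enforced locally — preserved.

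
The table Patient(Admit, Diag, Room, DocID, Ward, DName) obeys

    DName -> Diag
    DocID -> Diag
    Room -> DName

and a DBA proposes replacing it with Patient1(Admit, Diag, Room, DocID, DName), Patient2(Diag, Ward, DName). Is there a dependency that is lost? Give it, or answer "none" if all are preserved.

DName → Diag lies within Patient1.
DocID → Diag lies within Patient1.
Room → DName lies within Patient1.
Every dependency is enforceable on the fragments, so the decomposition is dependency-preserving.

none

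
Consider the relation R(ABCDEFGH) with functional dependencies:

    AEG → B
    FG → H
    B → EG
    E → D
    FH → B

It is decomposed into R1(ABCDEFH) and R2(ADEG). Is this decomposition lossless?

No

Common attributes: R1 ∩ R2 = {ADE}.
No dependency enlarges {ADE}, so (ADE)⁺ = {ADE}.
The closure contains neither all of R1 = {ABCDEFH} nor all of R2 = {ADEG}, so the common attributes are not a superkey of either fragment. The join is lossy.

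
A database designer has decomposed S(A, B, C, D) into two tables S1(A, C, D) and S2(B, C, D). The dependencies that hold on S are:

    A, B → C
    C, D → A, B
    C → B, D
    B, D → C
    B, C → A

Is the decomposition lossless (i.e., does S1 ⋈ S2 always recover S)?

Common attributes: S1 ∩ S2 = {C, D}.
Closure of {C, D}: C, D → A, B applies, adding A, B. So (C, D)⁺ = {A, B, C, D}.
This closure contains every attribute of S1, so S1 ∩ S2 → S1. The join is lossless.

Yes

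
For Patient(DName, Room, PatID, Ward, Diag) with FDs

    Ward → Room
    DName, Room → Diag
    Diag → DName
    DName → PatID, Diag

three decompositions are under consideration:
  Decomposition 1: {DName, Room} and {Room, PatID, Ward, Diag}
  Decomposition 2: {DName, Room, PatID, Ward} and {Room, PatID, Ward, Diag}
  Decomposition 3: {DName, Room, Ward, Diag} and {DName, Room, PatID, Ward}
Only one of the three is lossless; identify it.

Decomposition 3

Decomposition 1: common = {Room}, closure = {Room} → lossy.
Decomposition 2: common = {Room, PatID, Ward}, closure = {Room, PatID, Ward} → lossy.
Decomposition 3: common = {DName, Room, Ward}, closure = {DName, Room, PatID, Ward, Diag} → lossless.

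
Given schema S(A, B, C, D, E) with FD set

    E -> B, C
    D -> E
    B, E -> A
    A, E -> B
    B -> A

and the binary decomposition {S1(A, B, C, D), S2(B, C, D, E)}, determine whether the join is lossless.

Common attributes: S1 ∩ S2 = {B, C, D}.
Closure of {B, C, D}: D → E applies, adding E; B, E → A applies, adding A. So (B, C, D)⁺ = {A, B, C, D, E}.
This closure contains every attribute of S1, so S1 ∩ S2 → S1. The join is lossless.

Yes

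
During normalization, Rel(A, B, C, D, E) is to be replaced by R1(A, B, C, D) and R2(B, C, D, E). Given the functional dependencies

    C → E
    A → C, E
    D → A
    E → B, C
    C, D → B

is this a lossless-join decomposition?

Common attributes: R1 ∩ R2 = {B, C, D}.
Closure of {B, C, D}: C → E applies, adding E; D → A applies, adding A. So (B, C, D)⁺ = {A, B, C, D, E}.
This closure contains every attribute of R1, so R1 ∩ R2 → R1. The join is lossless.

Yes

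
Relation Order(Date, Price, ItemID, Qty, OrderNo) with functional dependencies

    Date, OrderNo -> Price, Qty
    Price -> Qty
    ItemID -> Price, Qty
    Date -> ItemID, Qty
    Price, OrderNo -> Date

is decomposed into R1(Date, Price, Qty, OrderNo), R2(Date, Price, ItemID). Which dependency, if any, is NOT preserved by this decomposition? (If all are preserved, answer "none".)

none

Date, OrderNo → Price, Qty lies within R1.
Price → Qty lies within R1.
ItemID → Price, Qty: restricted closure across fragments reaches Price, Qty.
Date → ItemID, Qty: restricted closure across fragments reaches ItemID, Qty.
Price, OrderNo → Date lies within R1.
Every dependency is enforceable on the fragments, so the decomposition is dependency-preserving.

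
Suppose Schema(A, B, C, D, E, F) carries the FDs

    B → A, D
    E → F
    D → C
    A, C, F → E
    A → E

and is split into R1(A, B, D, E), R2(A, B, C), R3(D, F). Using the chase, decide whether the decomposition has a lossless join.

Chase test. Columns are A, B, C, D, E, F; row i has aⱼ where attribute j ∈ Ri, else bᵢⱼ.
Initial tableau (one row per fragment):
  row 1: a1 a2 b13 a4 a5 b16
  row 2: a1 a2 a3 b24 b25 b26
  row 3: b31 b32 b33 a4 b35 a6
Rows 1 and 2 agree on B; apply B→A, D and equate their A, D entries.
Rows 1 and 2 agree on D; apply D→C and equate their C entries.
Rows 1 and 3 agree on D; apply D→C and equate their C entries.
Rows 1 and 2 agree on A; apply A→E and equate their E entries.
Rows 1 and 2 agree on E; apply E→F and equate their F entries.
No row becomes fully distinguished — the join is lossy.

No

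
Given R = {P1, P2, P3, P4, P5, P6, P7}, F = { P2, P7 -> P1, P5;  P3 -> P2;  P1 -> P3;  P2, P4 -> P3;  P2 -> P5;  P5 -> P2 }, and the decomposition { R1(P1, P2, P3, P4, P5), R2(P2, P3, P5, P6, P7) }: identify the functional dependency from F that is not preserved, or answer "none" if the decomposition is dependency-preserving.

P2, P7 -> P1, P5

Check P2, P7 → P1, P5: no single fragment contains all of {P1, P2, P5, P7}, and the restricted closure of {P2, P7} across the fragments never reaches {P1, P5}.
P3 → P2 is preserved.
P1 → P3 is preserved.
P2, P4 → P3 is preserved.
P2 → P5 is preserved.
P5 → P2 is preserved.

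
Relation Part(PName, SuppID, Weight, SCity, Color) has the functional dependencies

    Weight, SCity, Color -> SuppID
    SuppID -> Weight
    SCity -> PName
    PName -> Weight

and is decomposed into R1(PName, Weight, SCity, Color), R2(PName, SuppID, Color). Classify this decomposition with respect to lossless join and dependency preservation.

Lossless test: (PName, Color)⁺ = {PName, Weight, Color}, which is a superkey of neither fragment — lossy.
Dependency preservation: the restricted closure of {Weight, SCity, Color} across the fragments never reaches {SuppID}, so Weight, SCity, Color → SuppID cannot be enforced without a join — not preserved.

lossy and not dependency-preserving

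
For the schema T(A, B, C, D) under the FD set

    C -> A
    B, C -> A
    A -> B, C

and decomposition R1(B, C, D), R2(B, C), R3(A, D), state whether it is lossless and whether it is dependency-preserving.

Lossless test (chase): Rows 1 and 2 agree on C; apply C→A and equate their A entries. No row becomes fully distinguished — the join is lossy.
Dependency preservation: the restricted closure of {C} across the fragments never reaches {A}, so C → A cannot be enforced without a join — not preserved.

lossy and not dependency-preserving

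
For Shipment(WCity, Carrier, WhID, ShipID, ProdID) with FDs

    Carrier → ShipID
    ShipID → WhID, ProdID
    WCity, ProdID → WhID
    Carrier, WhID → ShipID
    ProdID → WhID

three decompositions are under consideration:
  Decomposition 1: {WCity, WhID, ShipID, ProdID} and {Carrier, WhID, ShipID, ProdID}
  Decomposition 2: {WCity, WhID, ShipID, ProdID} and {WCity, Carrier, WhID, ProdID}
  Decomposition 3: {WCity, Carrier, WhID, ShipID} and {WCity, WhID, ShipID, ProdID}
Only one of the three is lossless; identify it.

Decomposition 3

Decomposition 1: common = {WhID, ShipID, ProdID}, closure = {WhID, ShipID, ProdID} → lossy.
Decomposition 2: common = {WCity, WhID, ProdID}, closure = {WCity, WhID, ProdID} → lossy.
Decomposition 3: common = {WCity, WhID, ShipID}, closure = {WCity, WhID, ShipID, ProdID} → lossless.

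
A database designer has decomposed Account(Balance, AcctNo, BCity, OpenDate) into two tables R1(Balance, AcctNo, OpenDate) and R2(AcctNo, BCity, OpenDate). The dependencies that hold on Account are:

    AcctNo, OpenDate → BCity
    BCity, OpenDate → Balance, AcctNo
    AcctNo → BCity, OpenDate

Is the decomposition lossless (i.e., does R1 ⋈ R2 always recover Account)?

Common attributes: R1 ∩ R2 = {AcctNo, OpenDate}.
Closure of {AcctNo, OpenDate}: AcctNo, OpenDate → BCity applies, adding BCity; BCity, OpenDate → Balance, AcctNo applies, adding Balance. So (AcctNo, OpenDate)⁺ = {Balance, AcctNo, BCity, OpenDate}.
This closure contains every attribute of R1, so R1 ∩ R2 → R1. The join is lossless.

Yes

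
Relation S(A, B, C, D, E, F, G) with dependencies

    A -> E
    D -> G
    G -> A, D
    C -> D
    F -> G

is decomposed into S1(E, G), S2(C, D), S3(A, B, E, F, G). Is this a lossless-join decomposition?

No

Chase test. Columns are A, B, C, D, E, F, G; row i has aⱼ where attribute j ∈ Si, else bᵢⱼ.
Initial tableau (one row per fragment):
  row 1: b11 b12 b13 b14 a5 b16 a7
  row 2: b21 b22 a3 a4 b25 b26 b27
  row 3: a1 a2 b33 b34 a5 a6 a7
Rows 1 and 3 agree on G; apply G→A, D and equate their A, D entries.
No row becomes fully distinguished — the join is lossy.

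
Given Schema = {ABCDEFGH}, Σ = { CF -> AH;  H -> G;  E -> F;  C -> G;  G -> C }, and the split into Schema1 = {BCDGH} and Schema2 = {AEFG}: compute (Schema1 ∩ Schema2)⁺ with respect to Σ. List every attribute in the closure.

CG

Schema1 ∩ Schema2 = {G}.
G → C applies, adding C
Closure: {CG}.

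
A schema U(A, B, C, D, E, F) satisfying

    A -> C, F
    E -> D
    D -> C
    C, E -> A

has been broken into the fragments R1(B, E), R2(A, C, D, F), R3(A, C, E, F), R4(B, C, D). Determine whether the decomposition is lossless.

Chase test. Columns are A, B, C, D, E, F; row i has aⱼ where attribute j ∈ Ri, else bᵢⱼ.
Initial tableau (one row per fragment):
  row 1: b11 a2 b13 b14 a5 b16
  row 2: a1 b22 a3 a4 b25 a6
  row 3: a1 b32 a3 b34 a5 a6
  row 4: b41 a2 a3 a4 b45 b46
Rows 1 and 3 agree on E; apply E→D and equate their D entries.
Rows 1 and 3 agree on D; apply D→C and equate their C entries.
Rows 1 and 3 agree on C, E; apply C, E→A and equate their A entries.
Rows 1 and 2 agree on A; apply A→C, F and equate their C, F entries.
No row becomes fully distinguished — the join is lossy.

No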